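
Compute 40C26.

C(40,26) = C(40,14) by symmetry.
C(40,14) = (40·39·38·37·36·35·34·33·32·31·30·29·28·27) / 14! = 2023140487449489408000 / 87178291200 = 23206929840.

23206929840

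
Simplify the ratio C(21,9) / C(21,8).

13/9

C(n,k+1)/C(n,k) = (n−k)/(k+1) = (21−8)/(8+1) = 13/9.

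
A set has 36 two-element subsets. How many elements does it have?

n(n−1)/2 = 36 ⇒ n(n−1) = 72. Since 9·8 = 72, n = 9.

9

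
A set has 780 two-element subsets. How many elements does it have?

n(n−1)/2 = 780 ⇒ n(n−1) = 1560. Since 40·39 = 1560, n = 40.

40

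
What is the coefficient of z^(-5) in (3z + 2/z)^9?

41472

General term: C(9,j)·(3z)^j·(2/z)^(9-j), with z-exponent 1j − 1(9−j) = 2j − 9.
Set 2j − 9 = -5: j = 2.
C(9,2) = 36; 3^2 = 9; 2^7 = 128.
Coefficient = 36 · 9 · 128 = 41472.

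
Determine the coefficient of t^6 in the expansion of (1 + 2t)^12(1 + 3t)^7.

4627455

Coefficient of t^6 = Σ_{j} C(12,j)·2^j·C(7,6-j)·3^(6-j) for j from 0 to 6.
= 5103 + 122472 + 748440 + 1663200 + 1496880 + 532224 + 59136 = 4627455.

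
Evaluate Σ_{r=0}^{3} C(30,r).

1 + 30 + 435 + 4060 = 4526.

4526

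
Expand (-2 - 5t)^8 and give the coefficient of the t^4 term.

The general term is C(8,j)·(-2)^j·(-5t)^(8-j); the t^4 term has j = 4.
C(8,4) = 70.
Coefficient = C(8,4) · (-2)^4 · (-5)^4 = 70 · 16 · 625 = 700000.

700000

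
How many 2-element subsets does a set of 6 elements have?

C(6,2) = (6·5) / 2! = 30 / 2 = 15.

15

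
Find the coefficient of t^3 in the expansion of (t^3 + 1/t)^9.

84

General term: C(9,j)·(t^3)^j·(1/t)^(9-j), with t-exponent 3j − 1(9−j) = 4j − 9.
Set 4j − 9 = 3: j = 3.
C(9,3) = 84; 1^3 = 1; 1^6 = 1.
Coefficient = 84 · 1 · 1 = 84.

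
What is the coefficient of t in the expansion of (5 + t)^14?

The general term is C(14,j)·(5)^j·(t)^(14-j); the t^1 term has j = 13.
C(14,13) = 14.
Coefficient = C(14,13) · 5^13 = 14 · 1220703125 = 17089843750.

17089843750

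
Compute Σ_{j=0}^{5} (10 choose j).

638

1 + 10 + 45 + 120 + 210 + 252 = 638.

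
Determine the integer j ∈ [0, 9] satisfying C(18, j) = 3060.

C(18,j) increases on 0 ≤ j ≤ 9. C(18,3) = 816 and C(18,4) = 3060, so j = 4.

4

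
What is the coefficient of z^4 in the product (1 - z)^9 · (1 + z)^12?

9

Coefficient of z^4 = Σ_{j} C(9,j)·(-1)^j·C(12,4-j)·1^(4-j) for j from 0 to 4.
= 495 + (-1980) + 2376 + (-1008) + 126 = 9.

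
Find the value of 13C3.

286

C(13,3) = (13·12·11) / 3! = 1716 / 6 = 286.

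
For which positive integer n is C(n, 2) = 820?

n(n−1)/2 = 820 ⇒ n(n−1) = 1640. Since 41·40 = 1640, n = 41.

41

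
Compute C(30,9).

14307150

C(30,9) = (30·29·28·27·26·25·24·23·22) / 9! = 5191778592000 / 362880 = 14307150.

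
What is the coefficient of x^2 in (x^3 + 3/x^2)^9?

30618

General term: C(9,j)·(x^3)^j·(3/x^2)^(9-j), with x-exponent 3j − 2(9−j) = 5j − 18.
Set 5j − 18 = 2: j = 4.
C(9,4) = 126; 1^4 = 1; 3^5 = 243.
Coefficient = 126 · 1 · 243 = 30618.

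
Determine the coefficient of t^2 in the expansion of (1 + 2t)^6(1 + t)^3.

99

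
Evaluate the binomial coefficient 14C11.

364

C(14,11) = C(14,3) by symmetry.
C(14,3) = (14·13·12) / 3! = 2184 / 6 = 364.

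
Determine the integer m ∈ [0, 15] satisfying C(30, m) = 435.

2

C(30,m) increases on 0 ≤ m ≤ 15. C(30,1) = 30 and C(30,2) = 435, so m = 2.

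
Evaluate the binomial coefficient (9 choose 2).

36

C(9,2) = (9·8) / 2! = 72 / 2 = 36.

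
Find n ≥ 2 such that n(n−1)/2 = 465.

n(n−1)/2 = 465 ⇒ n(n−1) = 930. Since 31·30 = 930, n = 31.

31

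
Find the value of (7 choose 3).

35

C(7,3) = (7·6·5) / 3! = 210 / 6 = 35.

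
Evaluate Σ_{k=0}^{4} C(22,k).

9109

1 + 22 + 231 + 1540 + 7315 = 9109.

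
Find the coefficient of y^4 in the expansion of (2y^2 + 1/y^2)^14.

768768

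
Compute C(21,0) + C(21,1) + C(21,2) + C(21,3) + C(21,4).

1 + 21 + 210 + 1330 + 5985 = 7547.

7547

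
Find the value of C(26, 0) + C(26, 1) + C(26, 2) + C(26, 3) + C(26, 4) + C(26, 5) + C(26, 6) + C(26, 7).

1 + 26 + 325 + 2600 + 14950 + 65780 + 230230 + 657800 = 971712.

971712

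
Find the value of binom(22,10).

646646

C(22,10) = (22·21·20·19·18·17·16·15·14·13) / 10! = 2346549004800 / 3628800 = 646646.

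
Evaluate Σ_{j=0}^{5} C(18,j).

1 + 18 + 153 + 816 + 3060 + 8568 = 12616.

12616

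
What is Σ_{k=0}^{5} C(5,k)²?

Σ C(5,k)² is the coefficient of x^5 in (1+x)^5(1+x)^5 = (1+x)^10, i.e. C(10,5) = 252.

252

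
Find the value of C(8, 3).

C(8,3) = (8·7·6) / 3! = 336 / 6 = 56.

56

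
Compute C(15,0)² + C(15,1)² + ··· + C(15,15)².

155117520

By Vandermonde's identity, Σ C(15,j)² = C(30,15) = 155117520.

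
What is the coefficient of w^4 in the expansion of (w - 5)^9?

-393750

The general term is C(9,j)·(w)^j·(-5)^(9-j); the w^4 term has j = 4.
C(9,4) = 126.
Coefficient = C(9,4) · (-5)^5 = 126 · (-3125) = -393750.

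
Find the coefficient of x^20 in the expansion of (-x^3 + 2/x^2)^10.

General term: C(10,j)·(-x^3)^j·(2/x^2)^(10-j), with x-exponent 3j − 2(10−j) = 5j − 20.
Set 5j − 20 = 20: j = 8.
C(10,8) = 45; (-1)^8 = 1; 2^2 = 4.
Coefficient = 45 · 1 · 4 = 180.

180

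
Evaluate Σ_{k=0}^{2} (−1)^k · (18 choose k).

136

The partial alternating sum Σ_{k=0}^{2} (−1)^k C(18,k) = (−1)^2 C(17,2) = 136.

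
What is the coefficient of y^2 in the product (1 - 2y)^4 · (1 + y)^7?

-11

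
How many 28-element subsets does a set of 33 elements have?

237336

C(33,28) = C(33,5) by symmetry.
C(33,5) = (33·32·31·30·29) / 5! = 28480320 / 120 = 237336.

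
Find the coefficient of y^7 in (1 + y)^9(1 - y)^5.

0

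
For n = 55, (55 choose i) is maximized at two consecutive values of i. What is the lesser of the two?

27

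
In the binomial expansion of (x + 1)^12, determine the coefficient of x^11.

12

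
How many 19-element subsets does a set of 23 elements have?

8855

C(23,19) = C(23,4) by symmetry.
C(23,4) = (23·22·21·20) / 4! = 212520 / 24 = 8855.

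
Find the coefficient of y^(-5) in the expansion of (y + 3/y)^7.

5103

General term: C(7,j)·(y)^j·(3/y)^(7-j), with y-exponent 1j − 1(7−j) = 2j − 7.
Set 2j − 7 = -5: j = 1.
C(7,1) = 7; 1^1 = 1; 3^6 = 729.
Coefficient = 7 · 1 · 729 = 5103.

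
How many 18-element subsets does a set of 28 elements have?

C(28,18) = C(28,10) by symmetry.
C(28,10) = (28·27·26·25·24·23·22·21·20·19) / 10! = 47621141568000 / 3628800 = 13123110.

13123110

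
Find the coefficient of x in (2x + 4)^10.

The general term is C(10,j)·(2x)^j·(4)^(10-j); the x^1 term has j = 1.
C(10,1) = 10.
Coefficient = C(10,1) · 2^1 · 4^9 = 10 · 2 · 262144 = 5242880.

5242880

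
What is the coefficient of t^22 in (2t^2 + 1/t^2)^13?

General term: C(13,j)·(2t^2)^j·(1/t^2)^(13-j), with t-exponent 2j − 2(13−j) = 4j − 26.
Set 4j − 26 = 22: j = 12.
C(13,12) = 13; 2^12 = 4096; 1^1 = 1.
Coefficient = 13 · 4096 · 1 = 53248.

53248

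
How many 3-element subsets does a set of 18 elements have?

816

C(18,3) = (18·17·16) / 3! = 4896 / 6 = 816.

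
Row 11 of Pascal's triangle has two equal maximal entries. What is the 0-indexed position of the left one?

5

For odd n = 11, C(11,m) peaks at m = (n−1)/2 and (n+1)/2; the lesser is 5.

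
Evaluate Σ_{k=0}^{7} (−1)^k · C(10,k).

-36

The partial alternating sum Σ_{k=0}^{7} (−1)^k C(10,k) = (−1)^7 C(9,7) = -36.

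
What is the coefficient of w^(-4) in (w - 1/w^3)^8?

General term: C(8,j)·(w)^j·(-1/w^3)^(8-j), with w-exponent 1j − 3(8−j) = 4j − 24.
Set 4j − 24 = -4: j = 5.
C(8,5) = 56; 1^5 = 1; (-1)^3 = -1.
Coefficient = 56 · 1 · (-1) = -56.

-56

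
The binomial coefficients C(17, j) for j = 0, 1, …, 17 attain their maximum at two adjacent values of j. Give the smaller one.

8

For odd n = 17, C(17,j) peaks at j = (n−1)/2 and (n+1)/2; the smaller is 8.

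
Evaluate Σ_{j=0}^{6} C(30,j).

768212

1 + 30 + 435 + 4060 + 27405 + 142506 + 593775 = 768212.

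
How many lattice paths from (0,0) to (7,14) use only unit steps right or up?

116280

Each path is a sequence of 21 steps with 7 rights: C(21,7) = 116280.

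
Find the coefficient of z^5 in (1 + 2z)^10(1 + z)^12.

Coefficient of z^5 = Σ_{j} C(10,j)·2^j·C(12,5-j)·1^(5-j) for j from 0 to 5.
= 792 + 9900 + 39600 + 63360 + 40320 + 8064 = 162036.

162036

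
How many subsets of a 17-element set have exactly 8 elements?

24310

Choose the 8 positions: C(17,8) = 24310.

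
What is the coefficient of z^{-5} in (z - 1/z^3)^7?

-35

General term: C(7,j)·(z)^j·(-1/z^3)^(7-j), with z-exponent 1j − 3(7−j) = 4j − 21.
Set 4j − 21 = -5: j = 4.
C(7,4) = 35; 1^4 = 1; (-1)^3 = -1.
Coefficient = 35 · 1 · (-1) = -35.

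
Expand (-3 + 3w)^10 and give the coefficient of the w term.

-590490

The general term is C(10,j)·(-3)^j·(3w)^(10-j); the w^1 term has j = 9.
C(10,9) = 10.
Coefficient = C(10,9) · (-3)^9 · 3^1 = 10 · (-19683) · 3 = -590490.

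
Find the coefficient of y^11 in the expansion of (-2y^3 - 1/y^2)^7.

General term: C(7,j)·(-2y^3)^j·(-1/y^2)^(7-j), with y-exponent 3j − 2(7−j) = 5j − 14.
Set 5j − 14 = 11: j = 5.
C(7,5) = 21; (-2)^5 = -32; (-1)^2 = 1.
Coefficient = 21 · (-32) · 1 = -672.

-672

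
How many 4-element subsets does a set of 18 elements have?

C(18,4) = (18·17·16·15) / 4! = 73440 / 24 = 3060.

3060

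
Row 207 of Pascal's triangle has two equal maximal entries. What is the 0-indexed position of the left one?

103

For odd n = 207, C(207,k) peaks at k = (n−1)/2 and (n+1)/2; the lower is 103.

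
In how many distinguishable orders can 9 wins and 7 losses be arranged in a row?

11440

Choose positions for the wins: C(16,9) = 11440.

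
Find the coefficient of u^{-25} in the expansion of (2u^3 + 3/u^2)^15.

143489070

General term: C(15,j)·(2u^3)^j·(3/u^2)^(15-j), with u-exponent 3j − 2(15−j) = 5j − 30.
Set 5j − 30 = -25: j = 1.
C(15,1) = 15; 2^1 = 2; 3^14 = 4782969.
Coefficient = 15 · 2 · 4782969 = 143489070.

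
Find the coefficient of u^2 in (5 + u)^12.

The general term is C(12,j)·(5)^j·(u)^(12-j); the u^2 term has j = 10.
C(12,10) = 66.
Coefficient = C(12,10) · 5^10 = 66 · 9765625 = 644531250.

644531250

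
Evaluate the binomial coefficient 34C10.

131128140

C(34,10) = (34·33·32·31·30·29·28·27·26·25) / 10! = 475837794432000 / 3628800 = 131128140.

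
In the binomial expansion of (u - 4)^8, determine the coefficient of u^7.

The general term is C(8,j)·(u)^j·(-4)^(8-j); the u^7 term has j = 7.
C(8,7) = 8.
Coefficient = C(8,7) · (-4)^1 = 8 · (-4) = -32.

-32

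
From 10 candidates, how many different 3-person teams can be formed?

This is C(10,3) = 120.

120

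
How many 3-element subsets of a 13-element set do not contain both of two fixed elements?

All 3-subsets: C(13,3) = 286. Those containing both fixed elements: C(11,1) = 11.
286 − 11 = 275.

275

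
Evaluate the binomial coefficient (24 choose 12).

2704156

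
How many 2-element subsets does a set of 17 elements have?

C(17,2) = (17·16) / 2! = 272 / 2 = 136.

136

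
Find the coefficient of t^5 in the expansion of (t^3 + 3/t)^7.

2835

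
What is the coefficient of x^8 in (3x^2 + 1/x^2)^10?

General term: C(10,j)·(3x^2)^j·(1/x^2)^(10-j), with x-exponent 2j − 2(10−j) = 4j − 20.
Set 4j − 20 = 8: j = 7.
C(10,7) = 120; 3^7 = 2187; 1^3 = 1.
Coefficient = 120 · 2187 · 1 = 262440.

262440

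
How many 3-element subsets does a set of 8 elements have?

56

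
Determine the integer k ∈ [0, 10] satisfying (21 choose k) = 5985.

4

C(21,k) increases on 0 ≤ k ≤ 10. C(21,3) = 1330 and C(21,4) = 5985, so k = 4.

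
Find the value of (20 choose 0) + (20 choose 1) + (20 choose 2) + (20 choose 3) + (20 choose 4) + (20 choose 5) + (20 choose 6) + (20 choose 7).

137980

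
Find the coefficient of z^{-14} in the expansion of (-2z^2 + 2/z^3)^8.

General term: C(8,j)·(-2z^2)^j·(2/z^3)^(8-j), with z-exponent 2j − 3(8−j) = 5j − 24.
Set 5j − 24 = -14: j = 2.
C(8,2) = 28; (-2)^2 = 4; 2^6 = 64.
Coefficient = 28 · 4 · 64 = 7168.

7168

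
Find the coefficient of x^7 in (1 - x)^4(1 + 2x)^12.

Coefficient of x^7 = Σ_{j} C(4,j)·(-1)^j·C(12,7-j)·2^(7-j) for j from 0 to 4.
= 101376 + (-236544) + 152064 + (-31680) + 1760 = -13024.

-13024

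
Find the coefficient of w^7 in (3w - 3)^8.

The general term is C(8,j)·(3w)^j·(-3)^(8-j); the w^7 term has j = 7.
C(8,7) = 8.
Coefficient = C(8,7) · 3^7 · (-3)^1 = 8 · 2187 · (-3) = -52488.

-52488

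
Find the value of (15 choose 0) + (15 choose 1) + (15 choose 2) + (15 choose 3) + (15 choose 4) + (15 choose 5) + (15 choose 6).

1 + 15 + 105 + 455 + 1365 + 3003 + 5005 = 9949.

9949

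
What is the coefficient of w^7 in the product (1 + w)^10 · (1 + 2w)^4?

16488

Coefficient of w^7 = Σ_{j} C(10,j)·1^j·C(4,7-j)·2^(7-j) for j from 3 to 7.
= 1920 + 6720 + 6048 + 1680 + 120 = 16488.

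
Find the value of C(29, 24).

C(29,24) = C(29,5) by symmetry.
C(29,5) = (29·28·27·26·25) / 5! = 14250600 / 120 = 118755.

118755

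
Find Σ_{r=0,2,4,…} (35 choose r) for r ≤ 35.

17179869184

Even-r terms of row 35 sum to 2^34 = 17179869184.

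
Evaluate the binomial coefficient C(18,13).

C(18,13) = C(18,5) by symmetry.
C(18,5) = (18·17·16·15·14) / 5! = 1028160 / 120 = 8568.

8568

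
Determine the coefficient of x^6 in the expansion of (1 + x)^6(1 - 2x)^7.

Coefficient of x^6 = Σ_{j} C(6,j)·1^j·C(7,6-j)·(-2)^(6-j) for j from 0 to 6.
= 448 + (-4032) + 8400 + (-5600) + 1260 + (-84) + 1 = 393.

393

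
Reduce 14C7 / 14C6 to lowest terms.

C(n,k+1)/C(n,k) = (n−k)/(k+1) = (14−6)/(6+1) = 8/7.

8/7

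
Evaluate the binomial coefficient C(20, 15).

C(20,15) = C(20,5) by symmetry.
C(20,5) = (20·19·18·17·16) / 5! = 1860480 / 120 = 15504.

15504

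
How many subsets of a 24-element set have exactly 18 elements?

Choose the 18 positions: C(24,18) = 134596.

134596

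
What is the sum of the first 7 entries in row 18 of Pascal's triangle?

31180

1 + 18 + 153 + 816 + 3060 + 8568 + 18564 = 31180.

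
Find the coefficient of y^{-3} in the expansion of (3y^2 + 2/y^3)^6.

4320

General term: C(6,j)·(3y^2)^j·(2/y^3)^(6-j), with y-exponent 2j − 3(6−j) = 5j − 18.
Set 5j − 18 = -3: j = 3.
C(6,3) = 20; 3^3 = 27; 2^3 = 8.
Coefficient = 20 · 27 · 8 = 4320.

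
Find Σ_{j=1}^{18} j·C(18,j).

Since j·C(18,j) = 18·C(17,j−1), the sum is 18·2^17 = 18·131072 = 2359296.

2359296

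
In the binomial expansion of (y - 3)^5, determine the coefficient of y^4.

The general term is C(5,j)·(y)^j·(-3)^(5-j); the y^4 term has j = 4.
C(5,4) = 5.
Coefficient = C(5,4) · (-3)^1 = 5 · (-3) = -15.

-15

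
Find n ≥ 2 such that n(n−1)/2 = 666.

n(n−1)/2 = 666 ⇒ n(n−1) = 1332. Since 37·36 = 1332, n = 37.

37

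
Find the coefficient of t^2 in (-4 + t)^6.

The general term is C(6,j)·(-4)^j·(t)^(6-j); the t^2 term has j = 4.
C(6,4) = 15.
Coefficient = C(6,4) · (-4)^4 = 15 · 256 = 3840.

3840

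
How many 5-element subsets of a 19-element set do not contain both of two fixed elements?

10948

All 5-subsets: C(19,5) = 11628. Those containing both fixed elements: C(17,3) = 680.
11628 − 680 = 10948.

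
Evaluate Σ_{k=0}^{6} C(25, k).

245506

1 + 25 + 300 + 2300 + 12650 + 53130 + 177100 = 245506.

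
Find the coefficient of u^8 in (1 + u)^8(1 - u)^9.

70

Coefficient of u^8 = Σ_{j} C(8,j)·1^j·C(9,8-j)·(-1)^(8-j) for j from 0 to 8.
= 9 + (-288) + 2352 + (-7056) + 8820 + (-4704) + 1008 + (-72) + 1 = 70.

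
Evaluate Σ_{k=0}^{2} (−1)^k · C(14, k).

78

The partial alternating sum Σ_{k=0}^{2} (−1)^k C(14,k) = (−1)^2 C(13,2) = 78.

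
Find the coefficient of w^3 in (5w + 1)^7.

The general term is C(7,j)·(5w)^j·(1)^(7-j); the w^3 term has j = 3.
C(7,3) = 35.
Coefficient = C(7,3) · 5^3 = 35 · 125 = 4375.

4375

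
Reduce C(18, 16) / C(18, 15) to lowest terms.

3/16

C(n,k+1)/C(n,k) = (n−k)/(k+1) = (18−15)/(15+1) = 3/16.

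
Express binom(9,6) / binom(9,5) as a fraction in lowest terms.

C(n,k+1)/C(n,k) = (n−k)/(k+1) = (9−5)/(5+1) = 4/6 = 2/3.

2/3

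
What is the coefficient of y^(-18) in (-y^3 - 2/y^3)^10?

General term: C(10,j)·(-y^3)^j·(-2/y^3)^(10-j), with y-exponent 3j − 3(10−j) = 6j − 30.
Set 6j − 30 = -18: j = 2.
C(10,2) = 45; (-1)^2 = 1; (-2)^8 = 256.
Coefficient = 45 · 1 · 256 = 11520.

11520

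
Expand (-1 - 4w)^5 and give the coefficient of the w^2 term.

-160

The general term is C(5,j)·(-1)^j·(-4w)^(5-j); the w^2 term has j = 3.
C(5,3) = 10.
Coefficient = C(5,3) · (-1)^3 · (-4)^2 = 10 · (-1) · 16 = -160.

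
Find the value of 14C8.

C(14,8) = C(14,6) by symmetry.
C(14,6) = (14·13·12·11·10·9) / 6! = 2162160 / 720 = 3003.

3003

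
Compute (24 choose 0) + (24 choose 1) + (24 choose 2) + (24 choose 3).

1 + 24 + 276 + 2024 = 2325.

2325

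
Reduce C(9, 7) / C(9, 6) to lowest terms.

3/7

C(n,k+1)/C(n,k) = (n−k)/(k+1) = (9−6)/(6+1) = 3/7.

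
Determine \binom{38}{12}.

2707475148

C(38,12) = (38·37·36·35·34·33·32·31·30·29·28·27) / 12! = 1296884927852236800 / 479001600 = 2707475148.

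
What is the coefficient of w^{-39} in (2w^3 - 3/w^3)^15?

General term: C(15,j)·(2w^3)^j·(-3/w^3)^(15-j), with w-exponent 3j − 3(15−j) = 6j − 45.
Set 6j − 45 = -39: j = 1.
C(15,1) = 15; 2^1 = 2; (-3)^14 = 4782969.
Coefficient = 15 · 2 · 4782969 = 143489070.

143489070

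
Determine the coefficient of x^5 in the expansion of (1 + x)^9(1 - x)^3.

Coefficient of x^5 = Σ_{j} C(9,j)·1^j·C(3,5-j)·(-1)^(5-j) for j from 2 to 5.
= (-36) + 252 + (-378) + 126 = -36.

-36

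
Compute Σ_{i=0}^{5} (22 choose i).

1 + 22 + 231 + 1540 + 7315 + 26334 = 35443.

35443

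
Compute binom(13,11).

78

C(13,11) = C(13,2) by symmetry.
C(13,2) = (13·12) / 2! = 156 / 2 = 78.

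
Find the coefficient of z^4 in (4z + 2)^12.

32440320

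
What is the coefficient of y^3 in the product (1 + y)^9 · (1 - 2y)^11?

-48

Coefficient of y^3 = Σ_{j} C(9,j)·1^j·C(11,3-j)·(-2)^(3-j) for j from 0 to 3.
= (-1320) + 1980 + (-792) + 84 = -48.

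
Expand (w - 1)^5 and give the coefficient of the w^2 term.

The general term is C(5,j)·(w)^j·(-1)^(5-j); the w^2 term has j = 2.
C(5,2) = 10.
Coefficient = C(5,2) · (-1)^3 = 10 · (-1) = -10.

-10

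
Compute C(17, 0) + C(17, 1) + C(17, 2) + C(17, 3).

834

1 + 17 + 136 + 680 = 834.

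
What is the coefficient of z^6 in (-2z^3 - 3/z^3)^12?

24634368

General term: C(12,j)·(-2z^3)^j·(-3/z^3)^(12-j), with z-exponent 3j − 3(12−j) = 6j − 36.
Set 6j − 36 = 6: j = 7.
C(12,7) = 792; (-2)^7 = -128; (-3)^5 = -243.
Coefficient = 792 · (-128) · (-243) = 24634368.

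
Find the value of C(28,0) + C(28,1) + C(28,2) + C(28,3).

1 + 28 + 378 + 3276 = 3683.

3683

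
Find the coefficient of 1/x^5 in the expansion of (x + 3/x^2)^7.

2835

General term: C(7,j)·(x)^j·(3/x^2)^(7-j), with x-exponent 1j − 2(7−j) = 3j − 14.
Set 3j − 14 = -5: j = 3.
C(7,3) = 35; 1^3 = 1; 3^4 = 81.
Coefficient = 35 · 1 · 81 = 2835.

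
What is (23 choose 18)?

33649

C(23,18) = C(23,5) by symmetry.
C(23,5) = (23·22·21·20·19) / 5! = 4037880 / 120 = 33649.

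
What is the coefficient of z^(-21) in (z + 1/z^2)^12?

General term: C(12,j)·(z)^j·(1/z^2)^(12-j), with z-exponent 1j − 2(12−j) = 3j − 24.
Set 3j − 24 = -21: j = 1.
C(12,1) = 12; 1^1 = 1; 1^11 = 1.
Coefficient = 12 · 1 · 1 = 12.

12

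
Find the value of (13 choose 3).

C(13,3) = (13·12·11) / 3! = 1716 / 6 = 286.

286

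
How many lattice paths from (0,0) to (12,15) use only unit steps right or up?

17383860

Each path is a sequence of 27 steps with 12 rights: C(27,12) = 17383860.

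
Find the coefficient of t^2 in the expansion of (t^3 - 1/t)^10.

General term: C(10,j)·(t^3)^j·(-1/t)^(10-j), with t-exponent 3j − 1(10−j) = 4j − 10.
Set 4j − 10 = 2: j = 3.
C(10,3) = 120; 1^3 = 1; (-1)^7 = -1.
Coefficient = 120 · 1 · (-1) = -120.

-120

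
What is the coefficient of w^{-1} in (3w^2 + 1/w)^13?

General term: C(13,j)·(3w^2)^j·(1/w)^(13-j), with w-exponent 2j − 1(13−j) = 3j − 13.
Set 3j − 13 = -1: j = 4.
C(13,4) = 715; 3^4 = 81; 1^9 = 1.
Coefficient = 715 · 81 · 1 = 57915.

57915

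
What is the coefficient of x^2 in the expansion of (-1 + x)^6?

15

The general term is C(6,j)·(-1)^j·(x)^(6-j); the x^2 term has j = 4.
C(6,4) = 15.
Coefficient = C(6,4) = 15.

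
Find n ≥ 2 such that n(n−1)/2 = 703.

38

n(n−1)/2 = 703 ⇒ n(n−1) = 1406. Since 38·37 = 1406, n = 38.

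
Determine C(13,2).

78

C(13,2) = (13·12) / 2! = 156 / 2 = 78.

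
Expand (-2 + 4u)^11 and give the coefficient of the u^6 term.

-60555264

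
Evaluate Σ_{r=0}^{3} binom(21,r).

1562

1 + 21 + 210 + 1330 = 1562.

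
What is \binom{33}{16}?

1166803110

C(33,16) = (33·32·31·30·29·28·27·26·25·24·23·22·21·20·19·18) / 16! = 24412776311194951680000 / 20922789888000 = 1166803110.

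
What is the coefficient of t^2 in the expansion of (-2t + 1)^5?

The general term is C(5,j)·(-2t)^j·(1)^(5-j); the t^2 term has j = 2.
C(5,2) = 10.
Coefficient = C(5,2) · (-2)^2 = 10 · 4 = 40.

40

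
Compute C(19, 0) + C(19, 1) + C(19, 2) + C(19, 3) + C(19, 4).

5036

1 + 19 + 171 + 969 + 3876 = 5036.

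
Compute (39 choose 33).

3262623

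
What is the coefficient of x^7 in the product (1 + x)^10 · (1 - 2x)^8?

Coefficient of x^7 = Σ_{j} C(10,j)·1^j·C(8,7-j)·(-2)^(7-j) for j from 0 to 7.
= (-1024) + 17920 + (-80640) + 134400 + (-94080) + 28224 + (-3360) + 120 = 1560.

1560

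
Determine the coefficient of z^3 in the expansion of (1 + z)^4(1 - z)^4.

Coefficient of z^3 = Σ_{j} C(4,j)·1^j·C(4,3-j)·(-1)^(3-j) for j from 0 to 3.
= (-4) + 24 + (-24) + 4 = 0.

0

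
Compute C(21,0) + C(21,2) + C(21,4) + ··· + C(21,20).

1048576

Half of (1+1)^21 + (1−1)^21 gives the even-index sum: 2^20 = 1048576.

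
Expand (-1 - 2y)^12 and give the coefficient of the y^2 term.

The general term is C(12,j)·(-1)^j·(-2y)^(12-j); the y^2 term has j = 10.
C(12,10) = 66.
Coefficient = C(12,10) · (-2)^2 = 66 · 4 = 264.

264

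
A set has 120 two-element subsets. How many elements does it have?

16

n(n−1)/2 = 120 ⇒ n(n−1) = 240. Since 16·15 = 240, n = 16.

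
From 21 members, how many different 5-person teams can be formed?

This is C(21,5) = 20349.

20349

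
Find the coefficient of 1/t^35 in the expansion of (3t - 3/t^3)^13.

20726199

General term: C(13,j)·(3t)^j·(-3/t^3)^(13-j), with t-exponent 1j − 3(13−j) = 4j − 39.
Set 4j − 39 = -35: j = 1.
C(13,1) = 13; 3^1 = 3; (-3)^12 = 531441.
Coefficient = 13 · 3 · 531441 = 20726199.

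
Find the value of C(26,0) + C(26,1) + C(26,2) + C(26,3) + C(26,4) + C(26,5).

83682

1 + 26 + 325 + 2600 + 14950 + 65780 = 83682.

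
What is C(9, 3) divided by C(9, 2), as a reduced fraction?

C(n,k+1)/C(n,k) = (n−k)/(k+1) = (9−2)/(2+1) = 7/3.

7/3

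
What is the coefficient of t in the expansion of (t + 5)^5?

The general term is C(5,j)·(t)^j·(5)^(5-j); the t^1 term has j = 1.
C(5,1) = 5.
Coefficient = C(5,1) · 5^4 = 5 · 625 = 3125.

3125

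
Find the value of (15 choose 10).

C(15,10) = C(15,5) by symmetry.
C(15,5) = (15·14·13·12·11) / 5! = 360360 / 120 = 3003.

3003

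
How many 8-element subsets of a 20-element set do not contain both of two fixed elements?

107406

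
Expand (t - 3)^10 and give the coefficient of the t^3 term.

The general term is C(10,j)·(t)^j·(-3)^(10-j); the t^3 term has j = 3.
C(10,3) = 120.
Coefficient = C(10,3) · (-3)^7 = 120 · (-2187) = -262440.

-262440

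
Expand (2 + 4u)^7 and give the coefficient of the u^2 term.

The general term is C(7,j)·(2)^j·(4u)^(7-j); the u^2 term has j = 5.
C(7,5) = 21.
Coefficient = C(7,5) · 2^5 · 4^2 = 21 · 32 · 16 = 10752.

10752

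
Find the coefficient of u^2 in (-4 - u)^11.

The general term is C(11,j)·(-4)^j·(-u)^(11-j); the u^2 term has j = 9.
C(11,9) = 55.
Coefficient = C(11,9) · (-4)^9 = 55 · (-262144) = -14417920.

-14417920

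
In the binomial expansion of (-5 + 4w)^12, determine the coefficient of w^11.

-251658240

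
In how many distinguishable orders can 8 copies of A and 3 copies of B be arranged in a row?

Choose positions for the A's: C(11,8) = 165.

165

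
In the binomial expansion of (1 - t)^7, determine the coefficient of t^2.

21

The general term is C(7,j)·(1)^j·(-t)^(7-j); the t^2 term has j = 5.
C(7,5) = 21.
Coefficient = C(7,5) = 21.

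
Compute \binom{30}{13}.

C(30,13) = (30·29·28·27·26·25·24·23·22·21·20·19·18) / 13! = 745747076954880000 / 6227020800 = 119759850.

119759850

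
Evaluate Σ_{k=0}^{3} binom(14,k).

470

1 + 14 + 91 + 364 = 470.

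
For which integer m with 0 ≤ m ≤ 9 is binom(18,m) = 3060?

4

C(18,m) increases on 0 ≤ m ≤ 9. C(18,3) = 816 and C(18,4) = 3060, so m = 4.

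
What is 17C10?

C(17,10) = C(17,7) by symmetry.
C(17,7) = (17·16·15·14·13·12·11) / 7! = 98017920 / 5040 = 19448.

19448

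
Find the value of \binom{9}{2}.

36

C(9,2) = (9·8) / 2! = 72 / 2 = 36.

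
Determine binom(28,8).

C(28,8) = (28·27·26·25·24·23·22·21) / 8! = 125318793600 / 40320 = 3108105.

3108105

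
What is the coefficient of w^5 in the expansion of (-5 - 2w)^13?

-16087500000

The general term is C(13,j)·(-5)^j·(-2w)^(13-j); the w^5 term has j = 8.
C(13,8) = 1287.
Coefficient = C(13,8) · (-5)^8 · (-2)^5 = 1287 · 390625 · (-32) = -16087500000.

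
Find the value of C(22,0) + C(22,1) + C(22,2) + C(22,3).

1794

1 + 22 + 231 + 1540 = 1794.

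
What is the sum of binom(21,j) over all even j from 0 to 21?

1048576

Even-j terms of row 21 sum to 2^20 = 1048576.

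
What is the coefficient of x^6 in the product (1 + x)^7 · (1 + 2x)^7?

29953

Coefficient of x^6 = Σ_{j} C(7,j)·1^j·C(7,6-j)·2^(6-j) for j from 0 to 6.
= 448 + 4704 + 11760 + 9800 + 2940 + 294 + 7 = 29953.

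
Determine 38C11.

1203322288

C(38,11) = (38·37·36·35·34·33·32·31·30·29·28) / 11! = 48032775105638400 / 39916800 = 1203322288.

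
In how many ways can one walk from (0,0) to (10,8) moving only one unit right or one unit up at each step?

43758

Each path is a sequence of 18 steps with 10 rights: C(18,10) = 43758.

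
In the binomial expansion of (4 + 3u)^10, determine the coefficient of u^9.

The general term is C(10,j)·(4)^j·(3u)^(10-j); the u^9 term has j = 1.
C(10,1) = 10.
Coefficient = C(10,1) · 4^1 · 3^9 = 10 · 4 · 19683 = 787320.

787320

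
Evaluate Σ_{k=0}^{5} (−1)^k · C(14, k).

The partial alternating sum Σ_{k=0}^{5} (−1)^k C(14,k) = (−1)^5 C(13,5) = -1287.

-1287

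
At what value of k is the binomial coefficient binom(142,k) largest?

C(142,k) is maximized at k = 142/2 = 71.

71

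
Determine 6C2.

15

C(6,2) = (6·5) / 2! = 30 / 2 = 15.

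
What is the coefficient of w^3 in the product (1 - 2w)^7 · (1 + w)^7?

Coefficient of w^3 = Σ_{j} C(7,j)·(-2)^j·C(7,3-j)·1^(3-j) for j from 0 to 3.
= 35 + (-294) + 588 + (-280) = 49.

49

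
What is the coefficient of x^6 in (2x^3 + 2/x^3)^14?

General term: C(14,j)·(2x^3)^j·(2/x^3)^(14-j), with x-exponent 3j − 3(14−j) = 6j − 42.
Set 6j − 42 = 6: j = 8.
C(14,8) = 3003; 2^8 = 256; 2^6 = 64.
Coefficient = 3003 · 256 · 64 = 49201152.

49201152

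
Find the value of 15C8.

6435

C(15,8) = C(15,7) by symmetry.
C(15,7) = (15·14·13·12·11·10·9) / 7! = 32432400 / 5040 = 6435.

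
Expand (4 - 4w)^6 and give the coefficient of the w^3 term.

-81920

The general term is C(6,j)·(4)^j·(-4w)^(6-j); the w^3 term has j = 3.
C(6,3) = 20.
Coefficient = C(6,3) · 4^3 · (-4)^3 = 20 · 64 · (-64) = -81920.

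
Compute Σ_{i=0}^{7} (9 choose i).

502

1 + 9 + 36 + 84 + 126 + 126 + 84 + 36 = 502.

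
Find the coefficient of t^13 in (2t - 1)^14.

The general term is C(14,j)·(2t)^j·(-1)^(14-j); the t^13 term has j = 13.
C(14,13) = 14.
Coefficient = C(14,13) · 2^13 · (-1)^1 = 14 · 8192 · (-1) = -114688.

-114688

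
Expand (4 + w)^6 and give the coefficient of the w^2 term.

3840

The general term is C(6,j)·(4)^j·(w)^(6-j); the w^2 term has j = 4.
C(6,4) = 15.
Coefficient = C(6,4) · 4^4 = 15 · 256 = 3840.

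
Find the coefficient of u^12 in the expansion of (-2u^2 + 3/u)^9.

-41472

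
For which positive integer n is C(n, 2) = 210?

21

n(n−1)/2 = 210 ⇒ n(n−1) = 420. Since 21·20 = 420, n = 21.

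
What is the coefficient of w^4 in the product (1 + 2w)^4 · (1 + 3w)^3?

Coefficient of w^4 = Σ_{j} C(4,j)·2^j·C(3,4-j)·3^(4-j) for j from 1 to 4.
= 216 + 648 + 288 + 16 = 1168.

1168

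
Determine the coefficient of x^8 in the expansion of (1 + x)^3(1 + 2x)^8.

Coefficient of x^8 = Σ_{j} C(3,j)·1^j·C(8,8-j)·2^(8-j) for j from 0 to 3.
= 256 + 3072 + 5376 + 1792 = 10496.

10496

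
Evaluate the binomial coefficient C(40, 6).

C(40,6) = (40·39·38·37·36·35) / 6! = 2763633600 / 720 = 3838380.

3838380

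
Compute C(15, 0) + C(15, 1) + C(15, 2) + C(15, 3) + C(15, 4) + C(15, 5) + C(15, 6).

9949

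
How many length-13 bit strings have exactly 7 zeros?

1716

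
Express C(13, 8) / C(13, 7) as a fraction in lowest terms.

3/4

C(n,k+1)/C(n,k) = (n−k)/(k+1) = (13−7)/(7+1) = 6/8 = 3/4.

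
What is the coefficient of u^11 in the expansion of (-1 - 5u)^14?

The general term is C(14,j)·(-1)^j·(-5u)^(14-j); the u^11 term has j = 3.
C(14,3) = 364.
Coefficient = C(14,3) · (-1)^3 · (-5)^11 = 364 · (-1) · (-48828125) = 17773437500.

17773437500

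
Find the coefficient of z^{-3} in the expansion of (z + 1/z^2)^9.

General term: C(9,j)·(z)^j·(1/z^2)^(9-j), with z-exponent 1j − 2(9−j) = 3j − 18.
Set 3j − 18 = -3: j = 5.
C(9,5) = 126; 1^5 = 1; 1^4 = 1.
Coefficient = 126 · 1 · 1 = 126.

126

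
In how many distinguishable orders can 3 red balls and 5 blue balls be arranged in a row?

Choose positions for the red balls: C(8,3) = 56.

56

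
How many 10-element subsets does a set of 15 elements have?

C(15,10) = C(15,5) by symmetry.
C(15,5) = (15·14·13·12·11) / 5! = 360360 / 120 = 3003.

3003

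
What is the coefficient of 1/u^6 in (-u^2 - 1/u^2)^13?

General term: C(13,j)·(-u^2)^j·(-1/u^2)^(13-j), with u-exponent 2j − 2(13−j) = 4j − 26.
Set 4j − 26 = -6: j = 5.
C(13,5) = 1287; (-1)^5 = -1; (-1)^8 = 1.
Coefficient = 1287 · (-1) · 1 = -1287.

-1287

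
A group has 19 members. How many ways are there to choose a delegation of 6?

This is C(19,6) = 27132.

27132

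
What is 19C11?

75582

C(19,11) = C(19,8) by symmetry.
C(19,8) = (19·18·17·16·15·14·13·12) / 8! = 3047466240 / 40320 = 75582.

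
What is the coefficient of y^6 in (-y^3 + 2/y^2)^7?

General term: C(7,j)·(-y^3)^j·(2/y^2)^(7-j), with y-exponent 3j − 2(7−j) = 5j − 14.
Set 5j − 14 = 6: j = 4.
C(7,4) = 35; (-1)^4 = 1; 2^3 = 8.
Coefficient = 35 · 1 · 8 = 280.

280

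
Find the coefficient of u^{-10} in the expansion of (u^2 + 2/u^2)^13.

General term: C(13,j)·(u^2)^j·(2/u^2)^(13-j), with u-exponent 2j − 2(13−j) = 4j − 26.
Set 4j − 26 = -10: j = 4.
C(13,4) = 715; 1^4 = 1; 2^9 = 512.
Coefficient = 715 · 1 · 512 = 366080.

366080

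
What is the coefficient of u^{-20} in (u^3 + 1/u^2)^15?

General term: C(15,j)·(u^3)^j·(1/u^2)^(15-j), with u-exponent 3j − 2(15−j) = 5j − 30.
Set 5j − 30 = -20: j = 2.
C(15,2) = 105; 1^2 = 1; 1^13 = 1.
Coefficient = 105 · 1 · 1 = 105.

105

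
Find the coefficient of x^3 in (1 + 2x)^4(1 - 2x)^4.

Coefficient of x^3 = Σ_{j} C(4,j)·2^j·C(4,3-j)·(-2)^(3-j) for j from 0 to 3.
= (-32) + 192 + (-192) + 32 = 0.

0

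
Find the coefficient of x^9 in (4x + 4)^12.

The general term is C(12,j)·(4x)^j·(4)^(12-j); the x^9 term has j = 9.
C(12,9) = 220.
Coefficient = C(12,9) · 4^9 · 4^3 = 220 · 262144 · 64 = 3690987520.

3690987520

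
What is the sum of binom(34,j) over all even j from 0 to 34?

8589934592

Half of (1+1)^34 + (1−1)^34 gives the even-index sum: 2^33 = 8589934592.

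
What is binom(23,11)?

1352078

C(23,11) = (23·22·21·20·19·18·17·16·15·14·13) / 11! = 53970627110400 / 39916800 = 1352078.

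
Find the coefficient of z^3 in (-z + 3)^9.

-61236

The general term is C(9,j)·(-z)^j·(3)^(9-j); the z^3 term has j = 3.
C(9,3) = 84.
Coefficient = C(9,3) · (-1)^3 · 3^6 = 84 · (-1) · 729 = -61236.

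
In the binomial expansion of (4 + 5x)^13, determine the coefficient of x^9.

357500000000

The general term is C(13,j)·(4)^j·(5x)^(13-j); the x^9 term has j = 4.
C(13,4) = 715.
Coefficient = C(13,4) · 4^4 · 5^9 = 715 · 256 · 1953125 = 357500000000.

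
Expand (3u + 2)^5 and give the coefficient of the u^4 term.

810

The general term is C(5,j)·(3u)^j·(2)^(5-j); the u^4 term has j = 4.
C(5,4) = 5.
Coefficient = C(5,4) · 3^4 · 2^1 = 5 · 81 · 2 = 810.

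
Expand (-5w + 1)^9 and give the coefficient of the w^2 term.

The general term is C(9,j)·(-5w)^j·(1)^(9-j); the w^2 term has j = 2.
C(9,2) = 36.
Coefficient = C(9,2) · (-5)^2 = 36 · 25 = 900.

900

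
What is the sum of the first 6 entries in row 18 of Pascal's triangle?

12616

1 + 18 + 153 + 816 + 3060 + 8568 = 12616.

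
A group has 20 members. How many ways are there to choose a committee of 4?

4845

This is C(20,4) = 4845.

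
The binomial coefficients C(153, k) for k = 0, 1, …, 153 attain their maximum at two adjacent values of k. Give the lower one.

76

For odd n = 153, C(153,k) peaks at k = (n−1)/2 and (n+1)/2; the lower is 76.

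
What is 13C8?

1287

C(13,8) = C(13,5) by symmetry.
C(13,5) = (13·12·11·10·9) / 5! = 154440 / 120 = 1287.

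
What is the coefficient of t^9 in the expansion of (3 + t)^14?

486486

The general term is C(14,j)·(3)^j·(t)^(14-j); the t^9 term has j = 5.
C(14,5) = 2002.
Coefficient = C(14,5) · 3^5 = 2002 · 243 = 486486.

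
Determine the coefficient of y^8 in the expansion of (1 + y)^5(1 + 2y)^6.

3920

Coefficient of y^8 = Σ_{j} C(5,j)·1^j·C(6,8-j)·2^(8-j) for j from 2 to 5.
= 640 + 1920 + 1200 + 160 = 3920.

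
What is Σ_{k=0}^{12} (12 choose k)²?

2704156

By Vandermonde's identity, Σ C(12,k)² = C(24,12) = 2704156.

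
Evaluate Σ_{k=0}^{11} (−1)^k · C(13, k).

The partial alternating sum Σ_{k=0}^{11} (−1)^k C(13,k) = (−1)^11 C(12,11) = -12.

-12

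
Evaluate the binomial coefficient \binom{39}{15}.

C(39,15) = (39·38·37·36·35·34·33·32·31·30·29·28·27·26·25) / 15! = 32876032921054202880000 / 1307674368000 = 25140840660.

25140840660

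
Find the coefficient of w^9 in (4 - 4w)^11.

-230686720

The general term is C(11,j)·(4)^j·(-4w)^(11-j); the w^9 term has j = 2.
C(11,2) = 55.
Coefficient = C(11,2) · 4^2 · (-4)^9 = 55 · 16 · (-262144) = -230686720.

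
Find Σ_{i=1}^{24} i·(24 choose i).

Differentiating (1+x)^24 and setting x=1: Σ i·C(24,i) = 24·2^23 = 201326592.

201326592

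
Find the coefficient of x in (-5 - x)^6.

The general term is C(6,j)·(-5)^j·(-x)^(6-j); the x^1 term has j = 5.
C(6,5) = 6.
Coefficient = C(6,5) · (-5)^5 · (-1)^1 = 6 · (-3125) · (-1) = 18750.

18750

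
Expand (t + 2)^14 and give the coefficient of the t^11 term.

The general term is C(14,j)·(t)^j·(2)^(14-j); the t^11 term has j = 11.
C(14,11) = 364.
Coefficient = C(14,11) · 2^3 = 364 · 8 = 2912.

2912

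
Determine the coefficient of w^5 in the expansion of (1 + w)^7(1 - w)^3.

0

Coefficient of w^5 = Σ_{j} C(7,j)·1^j·C(3,5-j)·(-1)^(5-j) for j from 2 to 5.
= (-21) + 105 + (-105) + 21 = 0.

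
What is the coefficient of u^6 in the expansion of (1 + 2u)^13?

The general term is C(13,j)·(1)^j·(2u)^(13-j); the u^6 term has j = 7.
C(13,7) = 1716.
Coefficient = C(13,7) · 2^6 = 1716 · 64 = 109824.

109824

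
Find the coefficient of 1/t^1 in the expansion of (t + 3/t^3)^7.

189

General term: C(7,j)·(t)^j·(3/t^3)^(7-j), with t-exponent 1j − 3(7−j) = 4j − 21.
Set 4j − 21 = -1: j = 5.
C(7,5) = 21; 1^5 = 1; 3^2 = 9.
Coefficient = 21 · 1 · 9 = 189.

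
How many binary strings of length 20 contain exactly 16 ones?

Choose the 16 positions: C(20,16) = 4845.

4845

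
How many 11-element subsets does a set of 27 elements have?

C(27,11) = (27·26·25·24·23·22·21·20·19·18·17) / 11! = 520431047136000 / 39916800 = 13037895.

13037895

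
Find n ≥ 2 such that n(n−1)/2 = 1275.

51

n(n−1)/2 = 1275 ⇒ n(n−1) = 2550. Since 51·50 = 2550, n = 51.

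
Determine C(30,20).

30045015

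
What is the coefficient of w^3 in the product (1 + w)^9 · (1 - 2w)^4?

-20

Coefficient of w^3 = Σ_{j} C(9,j)·1^j·C(4,3-j)·(-2)^(3-j) for j from 0 to 3.
= (-32) + 216 + (-288) + 84 = -20.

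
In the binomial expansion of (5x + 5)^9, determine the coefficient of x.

17578125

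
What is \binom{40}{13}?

C(40,13) = (40·39·38·37·36·35·34·33·32·31·30·29·28) / 13! = 74931129164795904000 / 6227020800 = 12033222880.

12033222880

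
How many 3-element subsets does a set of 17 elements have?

680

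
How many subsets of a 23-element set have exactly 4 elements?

Choose the 4 positions: C(23,4) = 8855.

8855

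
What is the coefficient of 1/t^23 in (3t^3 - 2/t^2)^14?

General term: C(14,j)·(3t^3)^j·(-2/t^2)^(14-j), with t-exponent 3j − 2(14−j) = 5j − 28.
Set 5j − 28 = -23: j = 1.
C(14,1) = 14; 3^1 = 3; (-2)^13 = -8192.
Coefficient = 14 · 3 · (-8192) = -344064.

-344064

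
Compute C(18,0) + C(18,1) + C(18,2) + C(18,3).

988

1 + 18 + 153 + 816 = 988.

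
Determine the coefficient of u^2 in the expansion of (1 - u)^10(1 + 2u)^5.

Coefficient of u^2 = Σ_{j} C(10,j)·(-1)^j·C(5,2-j)·2^(2-j) for j from 0 to 2.
= 40 + (-100) + 45 = -15.

-15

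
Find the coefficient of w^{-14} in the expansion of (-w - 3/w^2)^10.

General term: C(10,j)·(-w)^j·(-3/w^2)^(10-j), with w-exponent 1j − 2(10−j) = 3j − 20.
Set 3j − 20 = -14: j = 2.
C(10,2) = 45; (-1)^2 = 1; (-3)^8 = 6561.
Coefficient = 45 · 1 · 6561 = 295245.

295245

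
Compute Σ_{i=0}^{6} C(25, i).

245506

1 + 25 + 300 + 2300 + 12650 + 53130 + 177100 = 245506.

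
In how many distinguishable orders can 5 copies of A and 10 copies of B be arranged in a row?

Choose positions for the A's: C(15,5) = 3003.

3003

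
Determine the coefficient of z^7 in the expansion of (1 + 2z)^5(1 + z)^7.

7183

Coefficient of z^7 = Σ_{j} C(5,j)·2^j·C(7,7-j)·1^(7-j) for j from 0 to 5.
= 1 + 70 + 840 + 2800 + 2800 + 672 = 7183.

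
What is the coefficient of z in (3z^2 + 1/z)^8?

General term: C(8,j)·(3z^2)^j·(1/z)^(8-j), with z-exponent 2j − 1(8−j) = 3j − 8.
Set 3j − 8 = 1: j = 3.
C(8,3) = 56; 3^3 = 27; 1^5 = 1.
Coefficient = 56 · 27 · 1 = 1512.

1512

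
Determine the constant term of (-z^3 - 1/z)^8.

General term: C(8,j)·(-z^3)^j·(-1/z)^(8-j), with z-exponent 3j − 1(8−j) = 4j − 8.
Set 4j − 8 = 0: j = 2.
C(8,2) = 28; (-1)^2 = 1; (-1)^6 = 1.
Coefficient = 28 · 1 · 1 = 28.

28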